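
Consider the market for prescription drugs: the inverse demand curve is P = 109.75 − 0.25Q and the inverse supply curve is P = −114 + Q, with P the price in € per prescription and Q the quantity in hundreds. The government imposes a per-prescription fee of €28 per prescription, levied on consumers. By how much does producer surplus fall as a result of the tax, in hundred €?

Rewrite in direct form: Qd = 439 − 4P and Qs = P + 114.
Without the tax, 439 − 4P = P + 114 gives 5P = 325, so P* = €65 and Q* = 179.
With the tax collected from consumers, demand (in seller-price terms) shifts: Qd = 439 − 4(P + 28).
Solving gives Q = 156.6 with consumers paying €70.6 and suppliers receiving €42.6 (the €28 wedge).
ΔPS is the trapezoid between Q = 156.6 and Q = 179 of height €22.4: ½ · (179 + 156.6) · 22.4 = €3758.72.

Producer surplus falls by €3758.72 hundred.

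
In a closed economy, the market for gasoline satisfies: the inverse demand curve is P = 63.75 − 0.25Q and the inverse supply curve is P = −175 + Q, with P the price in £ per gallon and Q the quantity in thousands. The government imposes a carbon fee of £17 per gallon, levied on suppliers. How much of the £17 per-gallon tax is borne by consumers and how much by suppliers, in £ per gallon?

Consumers bear £3.4 per gallon; suppliers bear £13.6 per gallon.

Inverting to Q(P) form: Qd = 255 − 4P; Qs = P + 175.
Without the tax, 255 − 4P = P + 175 gives 5P = 80, so P* = £16 and Q* = 191.
With the tax collected from suppliers, supply shifts: Qs = (P − 17) + 175.
Solving gives Q = 177.4 with consumers paying £19.4 and suppliers receiving £2.4 (the £17 wedge).
Burden on consumers: £3.4; on suppliers: £13.6. (They sum to £17.)
The less price-elastic side of the market bears the larger share of a per-unit tax.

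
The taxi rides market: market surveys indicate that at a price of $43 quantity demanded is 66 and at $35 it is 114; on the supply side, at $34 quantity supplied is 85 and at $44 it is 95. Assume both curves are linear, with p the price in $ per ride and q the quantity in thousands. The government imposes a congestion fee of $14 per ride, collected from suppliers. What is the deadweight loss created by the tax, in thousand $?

Deadweight loss = $84 thousand.

Demand slope: (114 − 66)/(35 − 43) = -6, so qd = 324 − 6p.
Supply slope: (95 − 85)/(44 − 34) = 1, so qs = p + 51.
Without the tax, 324 − 6p = p + 51 gives 7p = 273, so p* = $39 and q* = 90.
With the tax collected from suppliers, supply shifts: qs = (p − 14) + 51.
New equilibrium: buyers pay $41, suppliers receive $27, q = 78. (Wedge: pb − ps = 14.)
Quantity falls by |ΔQ| = |90 − 78| = 12.
DWL = ½ · t · |ΔQ| = ½ · 14 · 12 = $84.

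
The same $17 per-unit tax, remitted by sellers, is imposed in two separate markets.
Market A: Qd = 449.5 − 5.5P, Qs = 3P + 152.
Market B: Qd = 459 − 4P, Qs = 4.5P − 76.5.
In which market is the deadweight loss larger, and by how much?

Market B, by $25.5.

Market A: pre-tax P* = $35, Q* = 257; post-tax Q = 224; deadweight loss = $280.5.
Market B: pre-tax P* = $63, Q* = 207; post-tax Q = 171; deadweight loss = $306.
Difference: $280.5 vs $306 → market B is larger by $25.5.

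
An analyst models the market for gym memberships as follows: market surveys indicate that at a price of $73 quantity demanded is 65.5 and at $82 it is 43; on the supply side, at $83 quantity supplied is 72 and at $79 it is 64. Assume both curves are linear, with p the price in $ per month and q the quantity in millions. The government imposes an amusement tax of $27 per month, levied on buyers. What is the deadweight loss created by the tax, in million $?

Demand slope: (43 − 65.5)/(82 − 73) = -2.5, so qd = 248 − 2.5p.
Supply slope: (64 − 72)/(79 − 83) = 2, so qs = 2p − 94.
Before the tax: set 248 − 2.5p = 2p − 94 → p* = $76, q* = 58.
With the tax collected from buyers, demand (in seller-price terms) shifts: qd = 248 − 2.5(p + 27).
Solving gives q = 28 with buyers paying $88 and suppliers receiving $61 (the $27 wedge).
Quantity falls by |ΔQ| = |58 − 28| = 30.
DWL = ½ · t · |ΔQ| = ½ · 27 · 30 = $405.

Deadweight loss = $405 million.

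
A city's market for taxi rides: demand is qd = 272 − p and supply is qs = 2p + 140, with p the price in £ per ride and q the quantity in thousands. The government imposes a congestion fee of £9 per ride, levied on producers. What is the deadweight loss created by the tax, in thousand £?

Deadweight loss = £27 thousand.

Before the tax: set 272 − p = 2p + 140 → p* = £44, q* = 228.
With the tax collected from producers, supply shifts: qs = 2(p − 9) + 140.
New equilibrium: consumers pay £50, producers receive £41, q = 222. (Wedge: pb − ps = 9.)
Quantity falls by |ΔQ| = |228 − 222| = 6.
DWL = ½ · t · |ΔQ| = ½ · 9 · 6 = £27.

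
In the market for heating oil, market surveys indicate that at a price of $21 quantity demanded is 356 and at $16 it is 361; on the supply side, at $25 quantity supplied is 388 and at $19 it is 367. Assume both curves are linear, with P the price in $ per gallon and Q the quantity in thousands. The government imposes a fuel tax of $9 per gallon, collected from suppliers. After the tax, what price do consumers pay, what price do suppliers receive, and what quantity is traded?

Consumers pay $24; suppliers receive $15; quantity = 353.

Demand slope: (361 − 356)/(16 − 21) = -1, so Qd = 377 − P.
Supply slope: (367 − 388)/(19 − 25) = 3.5, so Qs = 3.5P + 300.5.
Before the tax: set 377 − P = 3.5P + 300.5 → P* = $17, Q* = 360.
With the tax collected from suppliers, supply shifts: Qs = 3.5(P − 9) + 300.5.
New equilibrium: consumers pay $24, suppliers receive $15, Q = 353. (Wedge: Pb − Ps = 9.)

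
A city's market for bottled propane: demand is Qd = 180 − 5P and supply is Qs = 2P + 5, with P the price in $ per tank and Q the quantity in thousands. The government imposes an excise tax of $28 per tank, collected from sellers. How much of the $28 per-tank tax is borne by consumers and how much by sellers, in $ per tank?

Without the tax, 180 − 5P = 2P + 5 gives 7P = 175, so P* = $25 and Q* = 55.
With the tax collected from sellers, supply shifts: Qs = 2(P − 28) + 5.
Solving gives Q = 15 with consumers paying $33 and sellers receiving $5 (the $28 wedge).
Burden on consumers: $8; on sellers: $20. (They sum to $28.)

Consumers bear $8 per tank; sellers bear $20 per tank.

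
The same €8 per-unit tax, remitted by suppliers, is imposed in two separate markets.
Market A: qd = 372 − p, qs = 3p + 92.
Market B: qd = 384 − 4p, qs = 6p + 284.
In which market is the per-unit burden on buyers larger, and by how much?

Market A: pre-tax p* = €70, q* = 302; post-tax q = 296; per-unit burden on buyers = €6.
Market B: pre-tax p* = €10, q* = 344; post-tax q = 324.8; per-unit burden on buyers = €4.8.
Difference: €6 vs €4.8 → market A is larger by €1.2.

Market A, by €1.2.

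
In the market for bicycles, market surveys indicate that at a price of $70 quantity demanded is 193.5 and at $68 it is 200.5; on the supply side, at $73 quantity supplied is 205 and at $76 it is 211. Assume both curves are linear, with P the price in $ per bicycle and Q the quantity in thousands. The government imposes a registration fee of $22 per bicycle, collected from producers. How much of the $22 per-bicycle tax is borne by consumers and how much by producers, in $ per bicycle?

Consumers bear $8 per bicycle; producers bear $14 per bicycle.

Demand slope: (200.5 − 193.5)/(68 − 70) = -3.5, so Qd = 438.5 − 3.5P.
Supply slope: (211 − 205)/(76 − 73) = 2, so Qs = 2P + 59.
Before the tax: set 438.5 − 3.5P = 2P + 59 → P* = $69, Q* = 197.
With the tax collected from producers, supply shifts: Qs = 2(P − 22) + 59.
Solving gives Q = 169 with consumers paying $77 and producers receiving $55 (the $22 wedge).
Burden on consumers: $8; on producers: $14. (They sum to $22.)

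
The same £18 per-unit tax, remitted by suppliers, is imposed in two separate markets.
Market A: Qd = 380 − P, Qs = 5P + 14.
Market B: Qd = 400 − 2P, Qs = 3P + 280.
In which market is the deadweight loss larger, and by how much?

Market B, by £59.4.

Market A: pre-tax P* = £61, Q* = 319; post-tax Q = 304; deadweight loss = £135.
Market B: pre-tax P* = £24, Q* = 352; post-tax Q = 330.4; deadweight loss = £194.4.
Difference: £135 vs £194.4 → market B is larger by £59.4.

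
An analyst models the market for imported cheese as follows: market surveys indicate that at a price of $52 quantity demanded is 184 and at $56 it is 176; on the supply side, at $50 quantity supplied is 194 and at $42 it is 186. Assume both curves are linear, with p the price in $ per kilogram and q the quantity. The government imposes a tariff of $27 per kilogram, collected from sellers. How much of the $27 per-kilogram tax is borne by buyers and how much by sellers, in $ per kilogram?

Buyers bear $9 per kilogram; sellers bear $18 per kilogram.

Demand slope: (176 − 184)/(56 − 52) = -2, so qd = 288 − 2p.
Supply slope: (186 − 194)/(42 − 50) = 1, so qs = p + 144.
Before the tax: set 288 − 2p = p + 144 → p* = $48, q* = 192.
With the tax collected from sellers, supply shifts: qs = (p − 27) + 144.
Solving gives q = 174 with buyers paying $57 and sellers receiving $30 (the $27 wedge).
Burden on buyers: $9; on sellers: $18. (They sum to $27.)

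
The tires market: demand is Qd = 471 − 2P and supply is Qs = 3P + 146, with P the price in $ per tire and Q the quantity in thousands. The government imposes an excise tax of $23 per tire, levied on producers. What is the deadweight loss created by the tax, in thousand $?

Without the tax, 471 − 2P = 3P + 146 gives 5P = 325, so P* = $65 and Q* = 341.
With the tax collected from producers, supply shifts: Qs = 3(P − 23) + 146.
New equilibrium: consumers pay $78.8, producers receive $55.8, Q = 313.4. (Wedge: Pb − Ps = 23.)
Quantity falls by |ΔQ| = |341 − 313.4| = 27.6.
DWL = ½ · t · |ΔQ| = ½ · 23 · 27.6 = $317.4.

Deadweight loss = $317.4 thousand.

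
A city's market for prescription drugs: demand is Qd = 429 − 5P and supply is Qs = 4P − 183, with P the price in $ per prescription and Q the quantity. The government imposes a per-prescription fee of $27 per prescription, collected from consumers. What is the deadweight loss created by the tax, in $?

Without the tax, 429 − 5P = 4P − 183 gives 9P = 612, so P* = $68 and Q* = 89.
With the tax collected from consumers, demand (in seller-price terms) shifts: Qd = 429 − 5(P + 27).
Solving gives Q = 29 with consumers paying $80 and suppliers receiving $53 (the $27 wedge).
Quantity falls by |ΔQ| = |89 − 29| = 60.
DWL = ½ · t · |ΔQ| = ½ · 27 · 60 = $810.

Deadweight loss = $810.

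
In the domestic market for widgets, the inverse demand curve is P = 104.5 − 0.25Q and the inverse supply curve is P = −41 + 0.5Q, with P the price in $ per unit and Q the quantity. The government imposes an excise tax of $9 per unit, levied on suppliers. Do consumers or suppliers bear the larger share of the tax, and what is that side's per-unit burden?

Suppliers bear the larger share: $6 per unit.

Inverting to Q(P) form: Qd = 418 − 4P; Qs = 2P + 82.
Before the tax: set 418 − 4P = 2P + 82 → P* = $56, Q* = 194.
With the tax collected from suppliers, supply shifts: Qs = 2(P − 9) + 82.
Solving gives Q = 182 with consumers paying $59 and suppliers receiving $50 (the $9 wedge).
Per-unit burden: consumers $3, suppliers $6.
Suppliers take the larger share because supply is less price-elastic here (demand slope 4 vs supply slope 2).
The less price-elastic side of the market bears the larger share of a per-unit tax.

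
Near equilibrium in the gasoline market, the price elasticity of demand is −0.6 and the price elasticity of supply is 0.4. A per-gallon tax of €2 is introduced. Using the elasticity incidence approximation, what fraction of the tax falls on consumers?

Consumers' share ≈ 0.4.

Incidence ratio: consumers' share ≈ εs / (εs + |εd|) = 0.4 / (0.4 + 0.6) = 0.4.
Supply is the less elastic side, so consumers bear the smaller share.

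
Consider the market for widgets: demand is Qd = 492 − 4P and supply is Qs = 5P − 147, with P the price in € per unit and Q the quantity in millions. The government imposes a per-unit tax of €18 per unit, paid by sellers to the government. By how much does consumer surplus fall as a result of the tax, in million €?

Consumer surplus falls by €1880 million.

Without the tax, 492 − 4P = 5P − 147 gives 9P = 639, so P* = €71 and Q* = 208.
With the tax collected from sellers, supply shifts: Qs = 5(P − 18) − 147.
Solving gives Q = 168 with consumers paying €81 and sellers receiving €63 (the €18 wedge).
ΔCS is the trapezoid between Q = 168 and Q = 208 of height €10: ½ · (208 + 168) · 10 = €1880.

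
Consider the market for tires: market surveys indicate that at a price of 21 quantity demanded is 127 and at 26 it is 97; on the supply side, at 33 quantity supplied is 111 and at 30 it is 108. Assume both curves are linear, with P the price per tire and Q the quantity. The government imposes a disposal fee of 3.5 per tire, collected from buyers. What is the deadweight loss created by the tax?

Demand slope: (97 − 127)/(26 − 21) = -6, so Qd = 253 − 6P.
Supply slope: (108 − 111)/(30 − 33) = 1, so Qs = P + 78.
Without the tax, 253 − 6P = P + 78 gives 7P = 175, so P* = 25 and Q* = 103.
With the tax collected from buyers, demand (in seller-price terms) shifts: Qd = 253 − 6(P + 3.5).
New equilibrium: buyers pay 25.5, producers receive 22, Q = 100. (Wedge: Pb − Ps = 3.5.)
Quantity falls by |ΔQ| = |103 − 100| = 3.
DWL = ½ · t · |ΔQ| = ½ · 3.5 · 3 = 5.25.

Deadweight loss = 5.25.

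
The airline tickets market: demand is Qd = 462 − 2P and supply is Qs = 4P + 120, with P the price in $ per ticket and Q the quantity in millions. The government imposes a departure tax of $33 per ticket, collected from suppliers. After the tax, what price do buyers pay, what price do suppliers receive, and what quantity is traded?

Buyers pay $79; suppliers receive $46; quantity = 304.

Before the tax: set 462 − 2P = 4P + 120 → P* = $57, Q* = 348.
With the tax collected from suppliers, supply shifts: Qs = 4(P − 33) + 120.
Solving gives Q = 304 with buyers paying $79 and suppliers receiving $46 (the $33 wedge).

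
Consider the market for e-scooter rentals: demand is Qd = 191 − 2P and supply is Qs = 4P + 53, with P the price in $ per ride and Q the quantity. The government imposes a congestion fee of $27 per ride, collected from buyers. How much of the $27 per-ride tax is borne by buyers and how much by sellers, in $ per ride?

Buyers bear $18 per ride; sellers bear $9 per ride.

Before the tax: set 191 − 2P = 4P + 53 → P* = $23, Q* = 145.
With the tax collected from buyers, demand (in seller-price terms) shifts: Qd = 191 − 2(P + 27).
Solving gives Q = 109 with buyers paying $41 and sellers receiving $14 (the $27 wedge).
Burden on buyers: $18; on sellers: $9. (They sum to $27.)
The less price-elastic side of the market bears the larger share of a per-unit tax.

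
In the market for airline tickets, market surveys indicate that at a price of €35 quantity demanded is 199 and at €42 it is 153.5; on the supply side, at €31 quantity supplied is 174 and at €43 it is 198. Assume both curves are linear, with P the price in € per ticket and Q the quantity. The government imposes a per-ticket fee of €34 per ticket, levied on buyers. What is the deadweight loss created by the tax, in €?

Demand slope: (153.5 − 199)/(42 − 35) = -6.5, so Qd = 426.5 − 6.5P.
Supply slope: (198 − 174)/(43 − 31) = 2, so Qs = 2P + 112.
Without the tax, 426.5 − 6.5P = 2P + 112 gives 8.5P = 314.5, so P* = €37 and Q* = 186.
With the tax collected from buyers, demand (in seller-price terms) shifts: Qd = 426.5 − 6.5(P + 34).
New equilibrium: buyers pay €45, producers receive €11, Q = 134. (Wedge: Pb − Ps = 34.)
Quantity falls by |ΔQ| = |186 − 134| = 52.
DWL = ½ · t · |ΔQ| = ½ · 34 · 52 = €884.

Deadweight loss = €884.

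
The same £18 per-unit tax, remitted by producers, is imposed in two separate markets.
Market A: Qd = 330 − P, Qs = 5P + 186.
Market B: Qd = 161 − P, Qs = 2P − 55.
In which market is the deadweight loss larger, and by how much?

Market A: pre-tax P* = £24, Q* = 306; post-tax Q = 291; deadweight loss = £135.
Market B: pre-tax P* = £72, Q* = 89; post-tax Q = 77; deadweight loss = £108.
Difference: £135 vs £108 → market A is larger by £27.

Market A, by £27.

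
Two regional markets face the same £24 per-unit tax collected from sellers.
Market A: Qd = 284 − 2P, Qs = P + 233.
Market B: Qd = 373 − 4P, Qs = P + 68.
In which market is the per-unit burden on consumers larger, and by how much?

Market A, by £3.2.

Market A: pre-tax P* = £17, Q* = 250; post-tax Q = 234; per-unit burden on consumers = £8.
Market B: pre-tax P* = £61, Q* = 129; post-tax Q = 109.8; per-unit burden on consumers = £4.8.
Difference: £8 vs £4.8 → market A is larger by £3.2.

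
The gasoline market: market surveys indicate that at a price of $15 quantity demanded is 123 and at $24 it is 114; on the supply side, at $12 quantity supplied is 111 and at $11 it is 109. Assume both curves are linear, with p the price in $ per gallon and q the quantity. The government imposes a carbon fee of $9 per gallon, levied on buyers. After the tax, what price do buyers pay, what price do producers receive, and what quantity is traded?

Demand slope: (114 − 123)/(24 − 15) = -1, so qd = 138 − p.
Supply slope: (109 − 111)/(11 − 12) = 2, so qs = 2p + 87.
Before the tax: set 138 − p = 2p + 87 → p* = $17, q* = 121.
With the tax collected from buyers, demand (in seller-price terms) shifts: qd = 138 − (p + 9).
New equilibrium: buyers pay $23, producers receive $14, q = 115. (Wedge: pb − ps = 9.)

Buyers pay $23; producers receive $14; quantity = 115.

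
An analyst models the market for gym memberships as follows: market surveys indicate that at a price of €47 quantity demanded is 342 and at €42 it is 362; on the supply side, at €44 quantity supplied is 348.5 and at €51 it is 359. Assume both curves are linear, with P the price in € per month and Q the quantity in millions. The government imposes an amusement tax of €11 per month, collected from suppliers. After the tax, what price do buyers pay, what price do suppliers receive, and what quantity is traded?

Buyers pay €48; suppliers receive €37; quantity = 338.

Demand slope: (362 − 342)/(42 − 47) = -4, so Qd = 530 − 4P.
Supply slope: (359 − 348.5)/(51 − 44) = 1.5, so Qs = 1.5P + 282.5.
Before the tax: set 530 − 4P = 1.5P + 282.5 → P* = €45, Q* = 350.
With the tax collected from suppliers, supply shifts: Qs = 1.5(P − 11) + 282.5.
Solving gives Q = 338 with buyers paying €48 and suppliers receiving €37 (the €11 wedge).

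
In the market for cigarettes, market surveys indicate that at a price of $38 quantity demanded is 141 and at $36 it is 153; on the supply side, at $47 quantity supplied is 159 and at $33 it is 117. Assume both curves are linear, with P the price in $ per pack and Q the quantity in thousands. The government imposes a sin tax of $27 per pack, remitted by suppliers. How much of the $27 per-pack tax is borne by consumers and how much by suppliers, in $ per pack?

Demand slope: (153 − 141)/(36 − 38) = -6, so Qd = 369 − 6P.
Supply slope: (117 − 159)/(33 − 47) = 3, so Qs = 3P + 18.
Without the tax, 369 − 6P = 3P + 18 gives 9P = 351, so P* = $39 and Q* = 135.
With the tax collected from suppliers, supply shifts: Qs = 3(P − 27) + 18.
New equilibrium: consumers pay $48, suppliers receive $21, Q = 81. (Wedge: Pb − Ps = 27.)
Burden on consumers: $9; on suppliers: $18. (They sum to $27.)
The less price-elastic side of the market bears the larger share of a per-unit tax.

Consumers bear $9 per pack; suppliers bear $18 per pack.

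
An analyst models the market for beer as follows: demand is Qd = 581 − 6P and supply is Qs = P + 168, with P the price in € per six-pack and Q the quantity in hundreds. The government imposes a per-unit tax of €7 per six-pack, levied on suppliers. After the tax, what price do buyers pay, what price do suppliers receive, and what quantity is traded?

Buyers pay €60; suppliers receive €53; quantity = 221.

Before the tax: set 581 − 6P = P + 168 → P* = €59, Q* = 227.
With the tax collected from suppliers, supply shifts: Qs = (P − 7) + 168.
New equilibrium: buyers pay €60, suppliers receive €53, Q = 221. (Wedge: Pb − Ps = 7.)
The less price-elastic side of the market bears the larger share of a per-unit tax.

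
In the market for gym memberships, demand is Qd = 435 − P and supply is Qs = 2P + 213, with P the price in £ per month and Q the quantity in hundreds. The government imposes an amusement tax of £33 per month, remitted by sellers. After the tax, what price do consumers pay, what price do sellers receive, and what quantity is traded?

Consumers pay £96; sellers receive £63; quantity = 339.

Without the tax, 435 − P = 2P + 213 gives 3P = 222, so P* = £74 and Q* = 361.
With the tax collected from sellers, supply shifts: Qs = 2(P − 33) + 213.
Solving gives Q = 339 with consumers paying £96 and sellers receiving £63 (the £33 wedge).
The less price-elastic side of the market bears the larger share of a per-unit tax.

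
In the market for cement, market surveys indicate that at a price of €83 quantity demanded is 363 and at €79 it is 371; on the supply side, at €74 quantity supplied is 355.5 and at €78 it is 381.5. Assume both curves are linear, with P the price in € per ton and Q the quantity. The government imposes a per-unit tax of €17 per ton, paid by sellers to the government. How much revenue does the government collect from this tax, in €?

Tax revenue = €5933.

Demand slope: (371 − 363)/(79 − 83) = -2, so Qd = 529 − 2P.
Supply slope: (381.5 − 355.5)/(78 − 74) = 6.5, so Qs = 6.5P − 125.5.
Without the tax, 529 − 2P = 6.5P − 125.5 gives 8.5P = 654.5, so P* = €77 and Q* = 375.
With the tax collected from sellers, supply shifts: Qs = 6.5(P − 17) − 125.5.
New equilibrium: buyers pay €90, sellers receive €73, Q = 349. (Wedge: Pb − Ps = 17.)
Revenue = t · Q = 17 · 349 = €5933.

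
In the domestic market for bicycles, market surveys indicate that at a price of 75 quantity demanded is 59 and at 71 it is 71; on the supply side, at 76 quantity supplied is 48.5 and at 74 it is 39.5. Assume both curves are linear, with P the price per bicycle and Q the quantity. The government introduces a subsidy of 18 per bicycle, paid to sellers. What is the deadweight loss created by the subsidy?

Demand slope: (71 − 59)/(71 − 75) = -3, so Qd = 284 − 3P.
Supply slope: (39.5 − 48.5)/(74 − 76) = 4.5, so Qs = 4.5P − 293.5.
Before the subsidy: set 284 − 3P = 4.5P − 293.5 → P* = 77, Q* = 53.
With a per-unit subsidy paid to sellers, each receives P + 18 per unit sold, so supply becomes Qs = 4.5(P + 18) − 293.5.
Solving gives Q = 85.4 with buyers paying 66.2 and sellers receiving 84.2 (the 18 wedge).
Quantity rises by |ΔQ| = |53 − 85.4| = 32.4.
DWL = ½ · t · |ΔQ| = ½ · 18 · 32.4 = 291.6.

Deadweight loss = 291.6.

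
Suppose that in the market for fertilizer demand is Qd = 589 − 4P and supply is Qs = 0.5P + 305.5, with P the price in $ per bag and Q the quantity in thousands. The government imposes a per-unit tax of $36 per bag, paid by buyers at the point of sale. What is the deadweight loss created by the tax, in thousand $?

Before the tax: set 589 − 4P = 0.5P + 305.5 → P* = $63, Q* = 337.
With the tax collected from buyers, demand (in seller-price terms) shifts: Qd = 589 − 4(P + 36).
Solving gives Q = 321 with buyers paying $67 and sellers receiving $31 (the $36 wedge).
Quantity falls by |ΔQ| = |337 − 321| = 16.
DWL = ½ · t · |ΔQ| = ½ · 36 · 16 = $288.

Deadweight loss = $288 thousand.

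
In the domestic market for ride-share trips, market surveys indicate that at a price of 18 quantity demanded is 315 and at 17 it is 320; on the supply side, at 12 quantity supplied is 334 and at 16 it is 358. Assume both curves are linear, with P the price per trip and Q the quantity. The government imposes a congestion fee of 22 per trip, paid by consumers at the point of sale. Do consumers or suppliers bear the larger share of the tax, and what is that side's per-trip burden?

Demand slope: (320 − 315)/(17 − 18) = -5, so Qd = 405 − 5P.
Supply slope: (358 − 334)/(16 − 12) = 6, so Qs = 6P + 262.
Before the tax: set 405 − 5P = 6P + 262 → P* = 13, Q* = 340.
With the tax collected from consumers, demand (in seller-price terms) shifts: Qd = 405 − 5(P + 22).
New equilibrium: consumers pay 25, suppliers receive 3, Q = 280. (Wedge: Pb − Ps = 22.)
Per-trip burden: consumers 12, suppliers 10.
Consumers take the larger share because demand is less price-elastic here (demand slope 5 vs supply slope 6).
The less price-elastic side of the market bears the larger share of a per-unit tax.

Consumers bear the larger share: 12 per trip.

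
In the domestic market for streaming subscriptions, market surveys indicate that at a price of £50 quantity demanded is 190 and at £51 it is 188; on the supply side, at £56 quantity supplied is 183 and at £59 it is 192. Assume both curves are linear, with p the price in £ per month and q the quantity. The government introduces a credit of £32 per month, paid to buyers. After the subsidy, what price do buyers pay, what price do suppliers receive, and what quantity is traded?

Buyers pay £35.8; suppliers receive £67.8; quantity = 218.4.

Demand slope: (188 − 190)/(51 − 50) = -2, so qd = 290 − 2p.
Supply slope: (192 − 183)/(59 − 56) = 3, so qs = 3p + 15.
Without the subsidy, 290 − 2p = 3p + 15 gives 5p = 275, so p* = £55 and q* = 180.
With a per-unit subsidy paid to buyers, each effectively pays p − 32, so demand becomes qd = 290 − 2(p − 32).
Solving gives q = 218.4 with buyers paying £35.8 and suppliers receiving £67.8 (the £32 wedge).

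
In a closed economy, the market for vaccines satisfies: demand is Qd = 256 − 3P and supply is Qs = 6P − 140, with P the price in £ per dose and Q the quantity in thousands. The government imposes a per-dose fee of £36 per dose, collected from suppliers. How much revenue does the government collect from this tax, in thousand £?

Tax revenue = £1872 thousand.

Before the tax: set 256 − 3P = 6P − 140 → P* = £44, Q* = 124.
With the tax collected from suppliers, supply shifts: Qs = 6(P − 36) − 140.
New equilibrium: consumers pay £68, suppliers receive £32, Q = 52. (Wedge: Pb − Ps = 36.)
Revenue = t · Q = 36 · 52 = £1872.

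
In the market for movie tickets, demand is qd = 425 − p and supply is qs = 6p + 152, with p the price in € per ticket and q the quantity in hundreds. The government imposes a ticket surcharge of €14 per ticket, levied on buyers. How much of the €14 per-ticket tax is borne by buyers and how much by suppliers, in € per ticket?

Before the tax: set 425 − p = 6p + 152 → p* = €39, q* = 386.
With the tax collected from buyers, demand (in seller-price terms) shifts: qd = 425 − (p + 14).
New equilibrium: buyers pay €51, suppliers receive €37, q = 374. (Wedge: pb − ps = 14.)
Burden on buyers: €12; on suppliers: €2. (They sum to €14.)

Buyers bear €12 per ticket; suppliers bear €2 per ticket.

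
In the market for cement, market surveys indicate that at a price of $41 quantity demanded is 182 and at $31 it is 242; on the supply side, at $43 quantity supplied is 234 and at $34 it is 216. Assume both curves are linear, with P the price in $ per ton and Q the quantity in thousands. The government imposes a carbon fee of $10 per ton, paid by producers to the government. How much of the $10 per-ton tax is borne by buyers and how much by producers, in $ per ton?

Demand slope: (242 − 182)/(31 − 41) = -6, so Qd = 428 − 6P.
Supply slope: (216 − 234)/(34 − 43) = 2, so Qs = 2P + 148.
Without the tax, 428 − 6P = 2P + 148 gives 8P = 280, so P* = $35 and Q* = 218.
With the tax collected from producers, supply shifts: Qs = 2(P − 10) + 148.
New equilibrium: buyers pay $37.5, producers receive $27.5, Q = 203. (Wedge: Pb − Ps = 10.)
Burden on buyers: $2.5; on producers: $7.5. (They sum to $10.)

Buyers bear $2.5 per ton; producers bear $7.5 per ton.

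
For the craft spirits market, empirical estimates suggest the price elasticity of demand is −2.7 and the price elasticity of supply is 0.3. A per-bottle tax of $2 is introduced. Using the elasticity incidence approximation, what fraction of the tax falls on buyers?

Buyers' share ≈ 0.1.

Incidence ratio: buyers' share ≈ εs / (εs + |εd|) = 0.3 / (0.3 + 2.7) = 0.1.
Supply is the less elastic side, so buyers bear the smaller share.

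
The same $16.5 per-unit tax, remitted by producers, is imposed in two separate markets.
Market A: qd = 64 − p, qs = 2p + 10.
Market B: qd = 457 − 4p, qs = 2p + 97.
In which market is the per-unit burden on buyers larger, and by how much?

Market A, by $5.5.

Market A: pre-tax p* = $18, q* = 46; post-tax q = 35; per-unit burden on buyers = $11.
Market B: pre-tax p* = $60, q* = 217; post-tax q = 195; per-unit burden on buyers = $5.5.
Difference: $11 vs $5.5 → market A is larger by $5.5.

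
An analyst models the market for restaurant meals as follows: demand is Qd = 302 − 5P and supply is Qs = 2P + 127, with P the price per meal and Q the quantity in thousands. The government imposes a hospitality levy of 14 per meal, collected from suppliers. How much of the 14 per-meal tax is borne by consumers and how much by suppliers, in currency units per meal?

Without the tax, 302 − 5P = 2P + 127 gives 7P = 175, so P* = 25 and Q* = 177.
With the tax collected from suppliers, supply shifts: Qs = 2(P − 14) + 127.
Solving gives Q = 157 with consumers paying 29 and suppliers receiving 15 (the 14 wedge).
Burden on consumers: 4; on suppliers: 10. (They sum to 14.)
The less price-elastic side of the market bears the larger share of a per-unit tax.

Consumers bear 4 per meal; suppliers bear 10 per meal.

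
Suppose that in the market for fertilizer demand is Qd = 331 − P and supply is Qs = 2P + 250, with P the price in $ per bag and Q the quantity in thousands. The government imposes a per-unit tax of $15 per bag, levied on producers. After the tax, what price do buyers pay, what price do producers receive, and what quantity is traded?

Without the tax, 331 − P = 2P + 250 gives 3P = 81, so P* = $27 and Q* = 304.
With the tax collected from producers, supply shifts: Qs = 2(P − 15) + 250.
New equilibrium: buyers pay $37, producers receive $22, Q = 294. (Wedge: Pb − Ps = 15.)

Buyers pay $37; producers receive $22; quantity = 294.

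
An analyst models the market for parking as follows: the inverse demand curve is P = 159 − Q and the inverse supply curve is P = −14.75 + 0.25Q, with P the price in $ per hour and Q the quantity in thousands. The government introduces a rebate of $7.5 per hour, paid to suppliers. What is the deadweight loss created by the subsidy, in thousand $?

Rewrite in direct form: Qd = 159 − P and Qs = 4P + 59.
Without the subsidy, 159 − P = 4P + 59 gives 5P = 100, so P* = $20 and Q* = 139.
With a per-unit subsidy paid to suppliers, each receives P + 7.5 per unit sold, so supply becomes Qs = 4(P + 7.5) + 59.
New equilibrium: buyers pay $14, suppliers receive $21.5, Q = 145. (Wedge: Pb − Ps = −7.5.)
Quantity rises by |ΔQ| = |139 − 145| = 6.
DWL = ½ · t · |ΔQ| = ½ · 7.5 · 6 = $22.5.

Deadweight loss = $22.5 thousand.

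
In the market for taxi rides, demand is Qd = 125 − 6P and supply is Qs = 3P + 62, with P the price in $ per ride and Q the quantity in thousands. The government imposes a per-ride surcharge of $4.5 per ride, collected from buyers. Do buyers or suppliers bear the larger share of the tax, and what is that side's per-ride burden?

Suppliers bear the larger share: $3 per ride.

Without the tax, 125 − 6P = 3P + 62 gives 9P = 63, so P* = $7 and Q* = 83.
With the tax collected from buyers, demand (in seller-price terms) shifts: Qd = 125 − 6(P + 4.5).
New equilibrium: buyers pay $8.5, suppliers receive $4, Q = 74. (Wedge: Pb − Ps = 4.5.)
Per-ride burden: buyers $1.5, suppliers $3.
Suppliers take the larger share because supply is less price-elastic here (demand slope 6 vs supply slope 3).
The less price-elastic side of the market bears the larger share of a per-unit tax.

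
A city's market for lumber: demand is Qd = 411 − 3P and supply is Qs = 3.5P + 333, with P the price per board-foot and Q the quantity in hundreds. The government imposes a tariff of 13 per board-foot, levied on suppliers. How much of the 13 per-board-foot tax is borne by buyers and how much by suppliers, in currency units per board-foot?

Before the tax: set 411 − 3P = 3.5P + 333 → P* = 12, Q* = 375.
With the tax collected from suppliers, supply shifts: Qs = 3.5(P − 13) + 333.
New equilibrium: buyers pay 19, suppliers receive 6, Q = 354. (Wedge: Pb − Ps = 13.)
Burden on buyers: 7; on suppliers: 6. (They sum to 13.)
The less price-elastic side of the market bears the larger share of a per-unit tax.

Buyers bear 7 per board-foot; suppliers bear 6 per board-foot.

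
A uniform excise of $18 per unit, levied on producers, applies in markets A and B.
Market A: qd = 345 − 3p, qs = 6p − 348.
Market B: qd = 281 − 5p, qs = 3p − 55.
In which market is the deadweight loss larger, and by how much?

Market A: pre-tax p* = $77, q* = 114; post-tax q = 78; deadweight loss = $324.
Market B: pre-tax p* = $42, q* = 71; post-tax q = 37.25; deadweight loss = $303.75.
Difference: $324 vs $303.75 → market A is larger by $20.25.

Market A, by $20.25.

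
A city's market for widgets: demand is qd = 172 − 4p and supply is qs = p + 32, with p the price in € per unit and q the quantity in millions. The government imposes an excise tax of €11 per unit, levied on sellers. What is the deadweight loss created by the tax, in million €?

Deadweight loss = €48.4 million.

Before the tax: set 172 − 4p = p + 32 → p* = €28, q* = 60.
With the tax collected from sellers, supply shifts: qs = (p − 11) + 32.
Solving gives q = 51.2 with consumers paying €30.2 and sellers receiving €19.2 (the €11 wedge).
Quantity falls by |ΔQ| = |60 − 51.2| = 8.8.
DWL = ½ · t · |ΔQ| = ½ · 11 · 8.8 = €48.4.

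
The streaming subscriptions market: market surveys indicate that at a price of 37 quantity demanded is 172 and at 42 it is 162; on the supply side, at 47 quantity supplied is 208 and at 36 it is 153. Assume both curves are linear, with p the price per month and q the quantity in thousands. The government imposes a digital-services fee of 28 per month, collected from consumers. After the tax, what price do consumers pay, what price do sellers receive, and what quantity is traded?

Demand slope: (162 − 172)/(42 − 37) = -2, so qd = 246 − 2p.
Supply slope: (153 − 208)/(36 − 47) = 5, so qs = 5p − 27.
Without the tax, 246 − 2p = 5p − 27 gives 7p = 273, so p* = 39 and q* = 168.
With the tax collected from consumers, demand (in seller-price terms) shifts: qd = 246 − 2(p + 28).
Solving gives q = 128 with consumers paying 59 and sellers receiving 31 (the 28 wedge).

Consumers pay 59; sellers receive 31; quantity = 128.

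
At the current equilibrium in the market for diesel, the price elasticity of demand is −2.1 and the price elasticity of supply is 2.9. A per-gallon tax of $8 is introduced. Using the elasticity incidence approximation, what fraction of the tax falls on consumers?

Consumers' share ≈ 0.58.

Incidence ratio: consumers' share ≈ εs / (εs + |εd|) = 2.9 / (2.9 + 2.1) = 0.58.
Supply is the more elastic side, so consumers bear the larger share.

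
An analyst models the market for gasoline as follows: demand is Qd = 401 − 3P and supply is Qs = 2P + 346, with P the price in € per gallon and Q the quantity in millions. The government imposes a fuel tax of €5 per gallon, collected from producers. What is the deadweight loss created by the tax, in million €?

Before the tax: set 401 − 3P = 2P + 346 → P* = €11, Q* = 368.
With the tax collected from producers, supply shifts: Qs = 2(P − 5) + 346.
New equilibrium: buyers pay €13, producers receive €8, Q = 362. (Wedge: Pb − Ps = 5.)
Quantity falls by |ΔQ| = |368 − 362| = 6.
DWL = ½ · t · |ΔQ| = ½ · 5 · 6 = €15.

Deadweight loss = €15 million.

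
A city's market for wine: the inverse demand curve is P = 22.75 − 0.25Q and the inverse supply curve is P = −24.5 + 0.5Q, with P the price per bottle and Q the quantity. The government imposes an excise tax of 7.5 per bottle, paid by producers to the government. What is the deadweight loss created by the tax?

Inverting to Q(P) form: Qd = 91 − 4P; Qs = 2P + 49.
Without the tax, 91 − 4P = 2P + 49 gives 6P = 42, so P* = 7 and Q* = 63.
With the tax collected from producers, supply shifts: Qs = 2(P − 7.5) + 49.
New equilibrium: consumers pay 9.5, producers receive 2, Q = 53. (Wedge: Pb − Ps = 7.5.)
Quantity falls by |ΔQ| = |63 − 53| = 10.
DWL = ½ · t · |ΔQ| = ½ · 7.5 · 10 = 37.5.

Deadweight loss = 37.5.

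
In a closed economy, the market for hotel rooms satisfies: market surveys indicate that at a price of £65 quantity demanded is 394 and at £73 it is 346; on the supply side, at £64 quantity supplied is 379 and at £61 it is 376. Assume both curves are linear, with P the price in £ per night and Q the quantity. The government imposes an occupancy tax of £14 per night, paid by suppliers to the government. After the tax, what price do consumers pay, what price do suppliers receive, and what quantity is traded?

Demand slope: (346 − 394)/(73 − 65) = -6, so Qd = 784 − 6P.
Supply slope: (376 − 379)/(61 − 64) = 1, so Qs = P + 315.
Without the tax, 784 − 6P = P + 315 gives 7P = 469, so P* = £67 and Q* = 382.
With the tax collected from suppliers, supply shifts: Qs = (P − 14) + 315.
Solving gives Q = 370 with consumers paying £69 and suppliers receiving £55 (the £14 wedge).
The less price-elastic side of the market bears the larger share of a per-unit tax.

Consumers pay £69; suppliers receive £55; quantity = 370.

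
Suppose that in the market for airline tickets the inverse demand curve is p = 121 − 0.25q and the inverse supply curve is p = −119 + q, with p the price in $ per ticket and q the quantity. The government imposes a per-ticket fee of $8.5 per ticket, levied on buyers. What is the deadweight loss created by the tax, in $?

Deadweight loss = $28.9.

Inverting to q(p) form: qd = 484 − 4p; qs = p + 119.
Before the tax: set 484 − 4p = p + 119 → p* = $73, q* = 192.
With the tax collected from buyers, demand (in seller-price terms) shifts: qd = 484 − 4(p + 8.5).
New equilibrium: buyers pay $74.7, suppliers receive $66.2, q = 185.2. (Wedge: pb − ps = 8.5.)
Quantity falls by |ΔQ| = |192 − 185.2| = 6.8.
DWL = ½ · t · |ΔQ| = ½ · 8.5 · 6.8 = $28.9.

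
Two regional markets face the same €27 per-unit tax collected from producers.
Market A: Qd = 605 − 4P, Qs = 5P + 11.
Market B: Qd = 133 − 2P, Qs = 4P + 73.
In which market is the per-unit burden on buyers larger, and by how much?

Market B, by €3.

Market A: pre-tax P* = €66, Q* = 341; post-tax Q = 281; per-unit burden on buyers = €15.
Market B: pre-tax P* = €10, Q* = 113; post-tax Q = 77; per-unit burden on buyers = €18.
Difference: €15 vs €18 → market B is larger by €3.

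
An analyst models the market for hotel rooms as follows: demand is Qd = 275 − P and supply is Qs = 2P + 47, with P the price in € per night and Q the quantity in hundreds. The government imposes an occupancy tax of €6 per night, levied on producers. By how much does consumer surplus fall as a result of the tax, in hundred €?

Consumer surplus falls by €788 hundred.

Before the tax: set 275 − P = 2P + 47 → P* = €76, Q* = 199.
With the tax collected from producers, supply shifts: Qs = 2(P − 6) + 47.
New equilibrium: buyers pay €80, producers receive €74, Q = 195. (Wedge: Pb − Ps = 6.)
ΔCS is the trapezoid between Q = 195 and Q = 199 of height €4: ½ · (199 + 195) · 4 = €788.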